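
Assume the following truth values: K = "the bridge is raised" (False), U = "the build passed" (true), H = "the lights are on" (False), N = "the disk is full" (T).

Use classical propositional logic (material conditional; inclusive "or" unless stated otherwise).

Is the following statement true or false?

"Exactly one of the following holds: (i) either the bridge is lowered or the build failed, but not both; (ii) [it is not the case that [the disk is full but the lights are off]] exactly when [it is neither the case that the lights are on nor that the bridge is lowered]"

Parsed as (~K xor ~U) xor (~(N & ~H) <-> (H nor ~K))

~K = ~F = T
~U = ~T = F
~K xor ~U = T xor F = T
~H = ~F = T
N & ~H = T & T = T
~(N & ~H) = ~T = F
~K = ~F = T
H nor ~K = F nor T = F
~(N & ~H) <-> (H nor ~K) = F <-> F = T
(~K xor ~U) xor (~(N & ~H) <-> (H nor ~K)) = T xor T = F

false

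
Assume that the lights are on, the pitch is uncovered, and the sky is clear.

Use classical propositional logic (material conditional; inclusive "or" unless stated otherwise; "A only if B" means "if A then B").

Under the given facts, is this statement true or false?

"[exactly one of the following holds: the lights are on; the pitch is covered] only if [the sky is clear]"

The statement is true.

Let U = "the lights are on" (T), H = "the pitch is covered" (F), K = "the sky is overcast" (F).
Formalization: (U ⊕ H) → ¬K

U ⊕ H = T ⊕ F = T
¬K = ¬F = T
(U ⊕ H) → ¬K = T → T = T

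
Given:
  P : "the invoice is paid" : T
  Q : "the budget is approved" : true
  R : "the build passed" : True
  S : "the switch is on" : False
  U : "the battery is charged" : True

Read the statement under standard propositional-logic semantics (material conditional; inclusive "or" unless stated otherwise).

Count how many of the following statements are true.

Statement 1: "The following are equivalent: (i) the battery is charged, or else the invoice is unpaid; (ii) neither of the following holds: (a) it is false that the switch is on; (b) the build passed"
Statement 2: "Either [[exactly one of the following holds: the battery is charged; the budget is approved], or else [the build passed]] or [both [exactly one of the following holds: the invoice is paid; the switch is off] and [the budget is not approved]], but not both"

1

Statement 1: This is (U or not P) iff (not S nor R).

not P = not True = False
U or not P = True or False = True
not S = not False = True
not S nor R = True nor True = False
(U or not P) iff (not S nor R) = True iff False = False
So Statement 1 is false.

Statement 2: In symbols: ((U xor Q) or R) xor ((P xor not S) and not Q)

U xor Q = True xor True = False
(U xor Q) or R = False or True = True
not S = not False = True
P xor not S = True xor True = False
not Q = not True = False
(P xor not S) and not Q = False and False = False
((U xor Q) or R) xor ((P xor not S) and not Q) = True xor False = True
So Statement 2 is true.

1 of the 2 statements is true (Statement 2).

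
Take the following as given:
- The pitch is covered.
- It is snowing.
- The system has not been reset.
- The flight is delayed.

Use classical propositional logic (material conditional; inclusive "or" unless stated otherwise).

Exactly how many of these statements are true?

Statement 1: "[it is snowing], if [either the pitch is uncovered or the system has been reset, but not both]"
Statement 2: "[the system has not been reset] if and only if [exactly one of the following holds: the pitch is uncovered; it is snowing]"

2

Let P = "the pitch is covered" (True), R = "the system has been reset" (False), Q = "it is snowing" (True).

Statement 1: Parsed as (not P xor R) -> Q

not P = not True = False
not P xor R = False xor False = False
(not P xor R) -> Q = False -> True = True
Hence Statement 1 is true.

Statement 2: Formalization: not R iff (not P xor Q)

not R = not False = True
not P = not True = False
not P xor Q = False xor True = True
not R iff (not P xor Q) = True iff True = True
Hence Statement 2 is true.

2 of the 2 statements are true (Statement 1, Statement 2).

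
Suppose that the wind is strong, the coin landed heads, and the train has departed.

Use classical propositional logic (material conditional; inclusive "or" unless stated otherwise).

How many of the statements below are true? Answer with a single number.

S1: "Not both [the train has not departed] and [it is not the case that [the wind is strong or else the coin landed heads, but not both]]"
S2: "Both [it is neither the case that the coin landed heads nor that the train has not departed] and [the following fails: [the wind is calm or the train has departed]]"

1

Let R = "the train has departed" (T), P = "the wind is strong" (T), Q = "the coin landed heads" (T).

S1: This is ~R nand ~(P xor Q).

~R = ~T = F
P xor Q = T xor T = F
~(P xor Q) = ~F = T
~R nand ~(P xor Q) = F nand T = T
Thus S1 is true.

S2: Formalization: (Q nor ~R) & ~(~P | R)

~R = ~T = F
Q nor ~R = T nor F = F
~P = ~T = F
~P | R = F | T = T
~(~P | R) = ~T = F
(Q nor ~R) & ~(~P | R) = F & F = F
So S2 is false.

1 of the 2 statements is true (S1).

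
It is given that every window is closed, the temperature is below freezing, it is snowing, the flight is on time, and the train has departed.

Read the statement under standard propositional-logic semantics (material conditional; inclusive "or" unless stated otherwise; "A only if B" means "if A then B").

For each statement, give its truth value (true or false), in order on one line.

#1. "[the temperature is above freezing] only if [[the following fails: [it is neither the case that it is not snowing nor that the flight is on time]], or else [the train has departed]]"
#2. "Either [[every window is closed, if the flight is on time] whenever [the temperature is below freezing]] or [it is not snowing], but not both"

Let H = "the temperature is below freezing" (T), P = "it is snowing" (T), S = "the flight is delayed" (F), M = "the train has departed" (T), R = "a window is open" (F).

#1: Formalization: ¬H → (¬(¬P ↓ ¬S) ∨ M)

¬H = ¬T = F
¬P = ¬T = F
¬S = ¬F = T
¬P ↓ ¬S = F ↓ T = F
¬(¬P ↓ ¬S) = ¬F = T
¬(¬P ↓ ¬S) ∨ M = T ∨ T = T
¬H → (¬(¬P ↓ ¬S) ∨ M) = F → T = T
So #1 is true.

#2: This is (H → (¬S → ¬R)) ⊕ ¬P.

¬S = ¬F = T
¬R = ¬F = T
¬S → ¬R = T → T = T
H → (¬S → ¬R) = T → T = T
¬P = ¬T = F
(H → (¬S → ¬R)) ⊕ ¬P = T ⊕ F = T
Thus #2 is true.

#1 True / #2 True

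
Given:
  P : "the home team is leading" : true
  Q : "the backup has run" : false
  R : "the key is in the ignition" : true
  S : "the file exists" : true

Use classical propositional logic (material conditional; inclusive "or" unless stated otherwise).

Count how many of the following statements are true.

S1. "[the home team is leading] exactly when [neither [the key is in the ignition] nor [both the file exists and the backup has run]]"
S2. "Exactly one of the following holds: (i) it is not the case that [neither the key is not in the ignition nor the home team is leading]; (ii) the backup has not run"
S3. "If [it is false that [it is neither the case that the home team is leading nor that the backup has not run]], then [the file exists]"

1

S1: In symbols: P ↔ (R ↓ (S ∧ Q))

S ∧ Q = T ∧ F = F
R ↓ (S ∧ Q) = T ↓ F = F
P ↔ (R ↓ (S ∧ Q)) = T ↔ F = F
Hence S1 is false.

S2: Formalization: ¬(¬R ↓ P) ⊕ ¬Q

¬R = ¬T = F
¬R ↓ P = F ↓ T = F
¬(¬R ↓ P) = ¬F = T
¬Q = ¬F = T
¬(¬R ↓ P) ⊕ ¬Q = T ⊕ T = F
Thus S2 is false.

S3: In symbols: ¬(P ↓ ¬Q) → S

¬Q = ¬F = T
P ↓ ¬Q = T ↓ T = F
¬(P ↓ ¬Q) = ¬F = T
¬(P ↓ ¬Q) → S = T → T = T
So S3 is true.

1 of the 3 statements is true (S3).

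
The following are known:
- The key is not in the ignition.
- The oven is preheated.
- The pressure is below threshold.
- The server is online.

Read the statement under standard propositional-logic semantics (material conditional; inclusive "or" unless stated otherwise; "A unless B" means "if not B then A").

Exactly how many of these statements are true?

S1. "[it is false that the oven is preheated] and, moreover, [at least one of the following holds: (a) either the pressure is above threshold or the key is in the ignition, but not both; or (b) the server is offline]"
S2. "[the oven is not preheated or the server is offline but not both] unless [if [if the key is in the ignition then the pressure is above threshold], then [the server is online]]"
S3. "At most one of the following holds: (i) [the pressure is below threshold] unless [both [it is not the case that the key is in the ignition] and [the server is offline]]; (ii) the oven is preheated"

Let Q = "the oven is preheated" (True), R = "the pressure is above threshold" (False), P = "the key is in the ignition" (False), S = "the server is online" (True).

S1: Formalization: not Q and ((R xor P) or not S)

not Q = not True = False
R xor P = False xor False = False
not S = not True = False
(R xor P) or not S = False or False = False
not Q and ((R xor P) or not S) = False and False = False
So S1 is false.

S2: This is (not Q xor not S) or ((P -> R) -> S).

not Q = not True = False
not S = not True = False
not Q xor not S = False xor False = False
P -> R = False -> False = True
(P -> R) -> S = True -> True = True
(not Q xor not S) or ((P -> R) -> S) = False or True = True
Hence S2 is true.

S3: This is (not R or (not P and not S)) nand Q.

not R = not False = True
not P = not False = True
not S = not True = False
not P and not S = True and False = False
not R or (not P and not S) = True or False = True
(not R or (not P and not S)) nand Q = True nand True = False
Hence S3 is false.

Count: 1.

1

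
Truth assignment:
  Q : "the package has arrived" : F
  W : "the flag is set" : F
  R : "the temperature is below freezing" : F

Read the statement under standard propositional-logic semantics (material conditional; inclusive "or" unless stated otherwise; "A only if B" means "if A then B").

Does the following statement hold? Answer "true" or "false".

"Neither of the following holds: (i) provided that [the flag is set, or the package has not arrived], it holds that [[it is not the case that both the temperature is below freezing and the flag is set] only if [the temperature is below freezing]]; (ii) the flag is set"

True

Formalization: ((W or not Q) -> ((R nand W) -> R)) nor W

not Q = not False = True
W or not Q = False or True = True
R nand W = False nand False = True
(R nand W) -> R = True -> False = False
(W or not Q) -> ((R nand W) -> R) = True -> False = False
((W or not Q) -> ((R nand W) -> R)) nor W = False nor False = True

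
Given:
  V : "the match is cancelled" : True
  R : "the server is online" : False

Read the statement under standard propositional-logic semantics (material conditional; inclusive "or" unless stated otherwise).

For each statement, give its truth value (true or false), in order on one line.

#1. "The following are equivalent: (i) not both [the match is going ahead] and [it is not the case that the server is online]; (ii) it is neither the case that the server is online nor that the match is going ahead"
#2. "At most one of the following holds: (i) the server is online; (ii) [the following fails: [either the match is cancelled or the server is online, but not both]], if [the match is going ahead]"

#1: Parsed as (¬V ↑ ¬R) ↔ (R ↓ ¬V)

¬V = ¬T = F
¬R = ¬F = T
¬V ↑ ¬R = F ↑ T = T
¬V = ¬T = F
R ↓ ¬V = F ↓ F = T
(¬V ↑ ¬R) ↔ (R ↓ ¬V) = T ↔ T = T
Hence #1 is true.

#2: This is R ↑ (¬V → ¬(V ⊕ R)).

¬V = ¬T = F
V ⊕ R = T ⊕ F = T
¬(V ⊕ R) = ¬T = F
¬V → ¬(V ⊕ R) = F → F = T
R ↑ (¬V → ¬(V ⊕ R)) = F ↑ T = T
Thus #2 is true.

#1 True, #2 True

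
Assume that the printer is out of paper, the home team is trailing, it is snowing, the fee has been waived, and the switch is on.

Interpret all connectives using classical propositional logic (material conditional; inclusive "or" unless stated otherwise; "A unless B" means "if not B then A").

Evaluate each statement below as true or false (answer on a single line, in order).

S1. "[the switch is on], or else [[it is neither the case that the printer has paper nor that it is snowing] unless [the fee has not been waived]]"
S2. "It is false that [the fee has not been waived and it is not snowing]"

Let R = "the switch is on" (T), H = "the printer has paper" (F), W = "it is snowing" (T), N = "the fee has been waived" (T).

S1: Parsed as R ∨ ((H ↓ W) ∨ ¬N)

H ↓ W = F ↓ T = F
¬N = ¬T = F
(H ↓ W) ∨ ¬N = F ∨ F = F
R ∨ ((H ↓ W) ∨ ¬N) = T ∨ F = T
Hence S1 is true.

S2: Formalization: ¬(¬N ∧ ¬W)

¬N = ¬T = F
¬W = ¬T = F
¬N ∧ ¬W = F ∧ F = F
¬(¬N ∧ ¬W) = ¬F = T
Hence S2 is true.

S1 true / S2 true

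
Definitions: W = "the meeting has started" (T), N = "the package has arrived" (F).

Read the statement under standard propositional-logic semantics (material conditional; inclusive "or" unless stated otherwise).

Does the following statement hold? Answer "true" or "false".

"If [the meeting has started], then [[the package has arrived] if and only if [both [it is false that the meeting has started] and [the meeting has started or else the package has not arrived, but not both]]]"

true

Formalization: W -> (N iff (not W and (W xor not N)))

not W = not True = False
not N = not False = True
W xor not N = True xor True = False
not W and (W xor not N) = False and False = False
N iff (not W and (W xor not N)) = False iff False = True
W -> (N iff (not W and (W xor not N))) = True -> True = True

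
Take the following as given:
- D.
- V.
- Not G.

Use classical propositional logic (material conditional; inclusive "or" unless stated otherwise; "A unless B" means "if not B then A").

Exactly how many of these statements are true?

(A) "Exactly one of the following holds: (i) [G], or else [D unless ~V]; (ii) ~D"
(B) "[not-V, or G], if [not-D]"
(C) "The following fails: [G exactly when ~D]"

2

(A): In symbols: (G or (D or not V)) xor not D

not V = not True = False
D or not V = True or False = True
G or (D or not V) = False or True = True
not D = not True = False
(G or (D or not V)) xor not D = True xor False = True
So (A) is true.

(B): In symbols: not D -> (not V or G)

not D = not True = False
not V = not True = False
not V or G = False or False = False
not D -> (not V or G) = False -> False = True
Thus (B) is true.

(C): Parsed as not (G iff not D)

not D = not True = False
G iff not D = False iff False = True
not (G iff not D) = not True = False
Hence (C) is false.

2 of the 3 statements are true.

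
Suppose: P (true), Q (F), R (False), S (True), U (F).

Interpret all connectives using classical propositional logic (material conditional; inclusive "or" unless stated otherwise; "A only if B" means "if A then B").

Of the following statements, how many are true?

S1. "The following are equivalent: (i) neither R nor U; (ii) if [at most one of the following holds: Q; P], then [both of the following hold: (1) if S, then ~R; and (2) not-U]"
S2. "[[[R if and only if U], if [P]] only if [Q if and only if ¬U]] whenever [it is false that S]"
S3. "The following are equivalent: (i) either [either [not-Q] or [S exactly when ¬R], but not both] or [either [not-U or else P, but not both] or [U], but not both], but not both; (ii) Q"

S1: Parsed as (R nor U) <-> ((Q nand P) -> ((S -> ~R) & ~U))

R nor U = F nor F = T
Q nand P = F nand T = T
~R = ~F = T
S -> ~R = T -> T = T
~U = ~F = T
(S -> ~R) & ~U = T & T = T
(Q nand P) -> ((S -> ~R) & ~U) = T -> T = T
(R nor U) <-> ((Q nand P) -> ((S -> ~R) & ~U)) = T <-> T = T
Hence S1 is true.

S2: This is ~S -> ((P -> (R <-> U)) -> (Q <-> ~U)).

~S = ~T = F
R <-> U = F <-> F = T
P -> (R <-> U) = T -> T = T
~U = ~F = T
Q <-> ~U = F <-> T = F
(P -> (R <-> U)) -> (Q <-> ~U) = T -> F = F
~S -> ((P -> (R <-> U)) -> (Q <-> ~U)) = F -> F = T
Hence S2 is true.

S3: Parsed as ((~Q xor (S <-> ~R)) xor ((~U xor P) xor U)) <-> Q

~Q = ~F = T
~R = ~F = T
S <-> ~R = T <-> T = T
~Q xor (S <-> ~R) = T xor T = F
~U = ~F = T
~U xor P = T xor T = F
(~U xor P) xor U = F xor F = F
(~Q xor (S <-> ~R)) xor ((~U xor P) xor U) = F xor F = F
((~Q xor (S <-> ~R)) xor ((~U xor P) xor U)) <-> Q = F <-> F = T
So S3 is true.

3 of the 3 statements are true (S1, S2, S3).

3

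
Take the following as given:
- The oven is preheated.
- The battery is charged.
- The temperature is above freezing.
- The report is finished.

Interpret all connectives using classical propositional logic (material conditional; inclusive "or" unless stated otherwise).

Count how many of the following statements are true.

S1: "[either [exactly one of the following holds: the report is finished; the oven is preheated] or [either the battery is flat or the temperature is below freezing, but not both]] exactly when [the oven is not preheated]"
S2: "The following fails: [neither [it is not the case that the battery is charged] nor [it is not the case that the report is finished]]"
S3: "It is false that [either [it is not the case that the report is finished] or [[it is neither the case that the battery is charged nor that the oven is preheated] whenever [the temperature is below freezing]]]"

1

Let S = "the report is finished" (T), P = "the oven is preheated" (T), Q = "the battery is charged" (T), R = "the temperature is below freezing" (F).

S1: In symbols: ((S ⊕ P) ∨ (¬Q ⊕ R)) ↔ ¬P

S ⊕ P = T ⊕ T = F
¬Q = ¬T = F
¬Q ⊕ R = F ⊕ F = F
(S ⊕ P) ∨ (¬Q ⊕ R) = F ∨ F = F
¬P = ¬T = F
((S ⊕ P) ∨ (¬Q ⊕ R)) ↔ ¬P = F ↔ F = T
Hence S1 is true.

S2: Parsed as ¬(¬Q ↓ ¬S)

¬Q = ¬T = F
¬S = ¬T = F
¬Q ↓ ¬S = F ↓ F = T
¬(¬Q ↓ ¬S) = ¬T = F
Hence S2 is false.

S3: In symbols: ¬(¬S ∨ (R → (Q ↓ P)))

¬S = ¬T = F
Q ↓ P = T ↓ T = F
R → (Q ↓ P) = F → F = T
¬S ∨ (R → (Q ↓ P)) = F ∨ T = T
¬(¬S ∨ (R → (Q ↓ P))) = ¬T = F
Hence S3 is false.

1 of the 3 statements is true (S1).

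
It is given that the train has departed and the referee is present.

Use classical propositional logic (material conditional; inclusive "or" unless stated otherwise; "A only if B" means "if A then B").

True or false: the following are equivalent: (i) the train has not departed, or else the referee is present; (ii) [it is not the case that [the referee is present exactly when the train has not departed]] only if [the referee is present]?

Let P = "the train has departed" (T), Q = "the referee is present" (T).
This is (¬P ∨ Q) ↔ (¬(Q ↔ ¬P) → Q).

¬P = ¬T = F
¬P ∨ Q = F ∨ T = T
¬P = ¬T = F
Q ↔ ¬P = T ↔ F = F
¬(Q ↔ ¬P) = ¬F = T
¬(Q ↔ ¬P) → Q = T → T = T
(¬P ∨ Q) ↔ (¬(Q ↔ ¬P) → Q) = T ↔ T = T

The statement is true.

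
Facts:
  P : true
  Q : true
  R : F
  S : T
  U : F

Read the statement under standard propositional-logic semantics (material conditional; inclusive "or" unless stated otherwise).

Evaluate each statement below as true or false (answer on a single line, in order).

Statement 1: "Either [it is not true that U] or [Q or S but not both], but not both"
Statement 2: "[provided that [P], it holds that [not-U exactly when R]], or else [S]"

Statement 1: This is ¬U ⊕ (Q ⊕ S).

¬U = ¬F = T
Q ⊕ S = T ⊕ T = F
¬U ⊕ (Q ⊕ S) = T ⊕ F = T
So Statement 1 is true.

Statement 2: Formalization: (P → (¬U ↔ R)) ∨ S

¬U = ¬F = T
¬U ↔ R = T ↔ F = F
P → (¬U ↔ R) = T → F = F
(P → (¬U ↔ R)) ∨ S = F ∨ T = T
Hence Statement 2 is true.

Statement 1 true, Statement 2 true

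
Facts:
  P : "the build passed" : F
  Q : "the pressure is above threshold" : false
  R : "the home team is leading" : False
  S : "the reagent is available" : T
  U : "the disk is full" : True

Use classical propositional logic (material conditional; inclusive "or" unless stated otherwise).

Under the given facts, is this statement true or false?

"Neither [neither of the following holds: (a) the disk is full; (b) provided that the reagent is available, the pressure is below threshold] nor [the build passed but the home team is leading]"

true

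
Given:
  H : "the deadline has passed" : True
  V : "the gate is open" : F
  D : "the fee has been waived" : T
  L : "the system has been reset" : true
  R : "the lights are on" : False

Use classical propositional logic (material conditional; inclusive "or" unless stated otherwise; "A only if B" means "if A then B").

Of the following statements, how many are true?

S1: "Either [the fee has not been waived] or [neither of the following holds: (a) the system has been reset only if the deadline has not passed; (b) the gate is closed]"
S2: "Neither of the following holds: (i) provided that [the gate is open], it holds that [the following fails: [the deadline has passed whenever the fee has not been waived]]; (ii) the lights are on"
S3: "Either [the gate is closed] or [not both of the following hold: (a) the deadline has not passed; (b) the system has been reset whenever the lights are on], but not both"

S1: Parsed as ¬D ∨ ((L → ¬H) ↓ ¬V)

¬D = ¬T = F
¬H = ¬T = F
L → ¬H = T → F = F
¬V = ¬F = T
(L → ¬H) ↓ ¬V = F ↓ T = F
¬D ∨ ((L → ¬H) ↓ ¬V) = F ∨ F = F
So S1 is false.

S2: This is (V → ¬(¬D → H)) ↓ R.

¬D = ¬T = F
¬D → H = F → T = T
¬(¬D → H) = ¬T = F
V → ¬(¬D → H) = F → F = T
(V → ¬(¬D → H)) ↓ R = T ↓ F = F
So S2 is false.

S3: Formalization: ¬V ⊕ (¬H ↑ (R → L))

¬V = ¬F = T
¬H = ¬T = F
R → L = F → T = T
¬H ↑ (R → L) = F ↑ T = T
¬V ⊕ (¬H ↑ (R → L)) = T ⊕ T = F
Thus S3 is false.

Count: 0.

0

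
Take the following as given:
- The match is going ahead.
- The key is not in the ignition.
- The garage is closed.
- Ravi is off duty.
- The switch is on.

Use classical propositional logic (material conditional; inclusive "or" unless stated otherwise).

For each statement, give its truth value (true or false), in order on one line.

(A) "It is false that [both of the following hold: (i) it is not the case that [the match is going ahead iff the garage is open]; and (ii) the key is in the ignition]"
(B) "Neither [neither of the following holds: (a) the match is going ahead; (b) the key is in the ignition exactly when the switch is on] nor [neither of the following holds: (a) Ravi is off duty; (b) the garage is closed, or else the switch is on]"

Let V = "the match is cancelled" (F), U = "the garage is closed" (T), N = "the key is in the ignition" (F), L = "the switch is on" (T), P = "Ravi is on call" (F).

(A): Formalization: ¬(¬(¬V ↔ ¬U) ∧ N)

¬V = ¬F = T
¬U = ¬T = F
¬V ↔ ¬U = T ↔ F = F
¬(¬V ↔ ¬U) = ¬F = T
¬(¬V ↔ ¬U) ∧ N = T ∧ F = F
¬(¬(¬V ↔ ¬U) ∧ N) = ¬F = T
So (A) is true.

(B): Parsed as (¬V ↓ (N ↔ L)) ↓ (¬P ↓ (U ∨ L))

¬V = ¬F = T
N ↔ L = F ↔ T = F
¬V ↓ (N ↔ L) = T ↓ F = F
¬P = ¬F = T
U ∨ L = T ∨ T = T
¬P ↓ (U ∨ L) = T ↓ T = F
(¬V ↓ (N ↔ L)) ↓ (¬P ↓ (U ∨ L)) = F ↓ F = T
So (B) is true.

(A) T; (B) T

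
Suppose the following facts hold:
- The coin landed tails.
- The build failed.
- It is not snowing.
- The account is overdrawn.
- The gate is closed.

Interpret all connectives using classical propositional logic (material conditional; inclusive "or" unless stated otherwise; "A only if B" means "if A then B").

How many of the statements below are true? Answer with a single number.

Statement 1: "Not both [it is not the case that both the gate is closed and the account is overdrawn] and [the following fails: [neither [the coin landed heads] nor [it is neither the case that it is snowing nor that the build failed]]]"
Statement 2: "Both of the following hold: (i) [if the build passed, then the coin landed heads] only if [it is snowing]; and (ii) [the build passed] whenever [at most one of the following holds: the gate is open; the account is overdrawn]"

1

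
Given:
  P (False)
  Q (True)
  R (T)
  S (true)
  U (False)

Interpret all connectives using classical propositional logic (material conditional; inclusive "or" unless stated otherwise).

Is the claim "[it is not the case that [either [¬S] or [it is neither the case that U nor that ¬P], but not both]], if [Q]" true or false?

true

Formalization: Q -> ~(~S xor (U nor ~P))

~S = ~T = F
~P = ~F = T
U nor ~P = F nor T = F
~S xor (U nor ~P) = F xor F = F
~(~S xor (U nor ~P)) = ~F = T
Q -> ~(~S xor (U nor ~P)) = T -> T = T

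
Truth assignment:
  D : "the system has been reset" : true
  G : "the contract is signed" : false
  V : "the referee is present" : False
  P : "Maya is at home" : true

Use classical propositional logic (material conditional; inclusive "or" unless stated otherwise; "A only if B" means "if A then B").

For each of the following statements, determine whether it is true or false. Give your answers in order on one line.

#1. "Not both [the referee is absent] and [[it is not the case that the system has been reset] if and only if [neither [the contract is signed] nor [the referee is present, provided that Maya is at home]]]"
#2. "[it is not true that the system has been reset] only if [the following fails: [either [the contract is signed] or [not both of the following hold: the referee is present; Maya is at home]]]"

#1: This is ~V nand (~D <-> (G nor (P -> V))).

~V = ~F = T
~D = ~T = F
P -> V = T -> F = F
G nor (P -> V) = F nor F = T
~D <-> (G nor (P -> V)) = F <-> T = F
~V nand (~D <-> (G nor (P -> V))) = T nand F = T
So #1 is true.

#2: Parsed as ~D -> ~(G | (V nand P))

~D = ~T = F
V nand P = F nand T = T
G | (V nand P) = F | T = T
~(G | (V nand P)) = ~T = F
~D -> ~(G | (V nand P)) = F -> F = T
So #2 is true.

#1 True, #2 True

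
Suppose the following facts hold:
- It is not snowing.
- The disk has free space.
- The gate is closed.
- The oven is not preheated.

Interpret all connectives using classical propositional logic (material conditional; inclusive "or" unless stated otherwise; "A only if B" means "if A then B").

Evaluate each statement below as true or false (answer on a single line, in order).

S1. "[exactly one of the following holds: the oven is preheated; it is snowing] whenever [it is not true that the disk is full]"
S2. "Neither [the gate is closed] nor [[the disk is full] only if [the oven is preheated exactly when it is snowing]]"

S1 false / S2 false

Let N = "the disk is full" (False), S = "the oven is preheated" (False), K = "it is snowing" (False), P = "the gate is open" (False).

S1: Formalization: not N -> (S xor K)

not N = not False = True
S xor K = False xor False = False
not N -> (S xor K) = True -> False = False
Hence S1 is false.

S2: Formalization: not P nor (N -> (S iff K))

not P = not False = True
S iff K = False iff False = True
N -> (S iff K) = False -> True = True
not P nor (N -> (S iff K)) = True nor True = False
Thus S2 is false.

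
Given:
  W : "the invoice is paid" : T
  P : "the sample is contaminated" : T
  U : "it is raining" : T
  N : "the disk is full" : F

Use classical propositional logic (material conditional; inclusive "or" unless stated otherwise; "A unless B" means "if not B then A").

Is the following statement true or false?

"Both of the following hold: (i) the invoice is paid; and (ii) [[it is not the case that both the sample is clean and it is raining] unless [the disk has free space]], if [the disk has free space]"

True

Parsed as W ∧ (¬N → ((¬P ↑ U) ∨ ¬N))

¬N = ¬F = T
¬P = ¬T = F
¬P ↑ U = F ↑ T = T
¬N = ¬F = T
(¬P ↑ U) ∨ ¬N = T ∨ T = T
¬N → ((¬P ↑ U) ∨ ¬N) = T → T = T
W ∧ (¬N → ((¬P ↑ U) ∨ ¬N)) = T ∧ T = T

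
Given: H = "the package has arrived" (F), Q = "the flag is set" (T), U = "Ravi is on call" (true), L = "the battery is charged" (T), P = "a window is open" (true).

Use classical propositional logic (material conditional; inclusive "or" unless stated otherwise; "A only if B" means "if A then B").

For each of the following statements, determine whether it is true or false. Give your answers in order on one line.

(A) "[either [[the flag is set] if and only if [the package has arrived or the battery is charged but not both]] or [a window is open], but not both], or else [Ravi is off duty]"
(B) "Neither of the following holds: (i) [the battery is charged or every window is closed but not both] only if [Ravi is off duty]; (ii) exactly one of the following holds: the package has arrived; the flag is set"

(A) F, (B) F

(A): This is ((Q ↔ (H ⊕ L)) ⊕ P) ∨ ¬U.

H ⊕ L = F ⊕ T = T
Q ↔ (H ⊕ L) = T ↔ T = T
(Q ↔ (H ⊕ L)) ⊕ P = T ⊕ T = F
¬U = ¬T = F
((Q ↔ (H ⊕ L)) ⊕ P) ∨ ¬U = F ∨ F = F
So (A) is false.

(B): This is ((L ⊕ ¬P) → ¬U) ↓ (H ⊕ Q).

¬P = ¬T = F
L ⊕ ¬P = T ⊕ F = T
¬U = ¬T = F
(L ⊕ ¬P) → ¬U = T → F = F
H ⊕ Q = F ⊕ T = T
((L ⊕ ¬P) → ¬U) ↓ (H ⊕ Q) = F ↓ T = F
Hence (B) is false.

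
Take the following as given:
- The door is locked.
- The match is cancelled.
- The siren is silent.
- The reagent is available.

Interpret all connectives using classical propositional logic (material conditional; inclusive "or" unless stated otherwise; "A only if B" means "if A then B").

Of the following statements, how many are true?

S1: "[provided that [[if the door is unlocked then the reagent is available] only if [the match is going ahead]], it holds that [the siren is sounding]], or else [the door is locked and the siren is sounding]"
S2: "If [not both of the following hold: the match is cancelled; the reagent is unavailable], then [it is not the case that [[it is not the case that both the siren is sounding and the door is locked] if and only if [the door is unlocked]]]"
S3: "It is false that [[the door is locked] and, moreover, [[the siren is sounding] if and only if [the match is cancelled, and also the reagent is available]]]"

Let P = "the door is locked" (True), Q = "the reagent is available" (True), K = "the match is cancelled" (True), M = "the siren is sounding" (False).

S1: This is (((not P -> Q) -> not K) -> M) or (P and M).

not P = not True = False
not P -> Q = False -> True = True
not K = not True = False
(not P -> Q) -> not K = True -> False = False
((not P -> Q) -> not K) -> M = False -> False = True
P and M = True and False = False
(((not P -> Q) -> not K) -> M) or (P and M) = True or False = True
So S1 is true.

S2: Parsed as (K nand not Q) -> not ((M nand P) iff not P)

not Q = not True = False
K nand not Q = True nand False = True
M nand P = False nand True = True
not P = not True = False
(M nand P) iff not P = True iff False = False
not ((M nand P) iff not P) = not False = True
(K nand not Q) -> not ((M nand P) iff not P) = True -> True = True
Hence S2 is true.

S3: In symbols: not (P and (M iff (K and Q)))

K and Q = True and True = True
M iff (K and Q) = False iff True = False
P and (M iff (K and Q)) = True and False = False
not (P and (M iff (K and Q))) = not False = True
Hence S3 is true.

True statements: 3 (S1, S2, S3).

3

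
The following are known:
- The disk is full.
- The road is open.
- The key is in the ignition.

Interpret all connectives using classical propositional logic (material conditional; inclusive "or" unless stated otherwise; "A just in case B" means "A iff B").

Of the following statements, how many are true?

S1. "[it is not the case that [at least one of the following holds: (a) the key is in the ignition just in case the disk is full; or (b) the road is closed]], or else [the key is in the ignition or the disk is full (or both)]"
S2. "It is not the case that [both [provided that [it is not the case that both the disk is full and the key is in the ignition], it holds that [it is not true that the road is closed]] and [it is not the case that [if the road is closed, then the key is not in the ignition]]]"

Let U = "the key is in the ignition" (T), W = "the disk is full" (T), K = "the road is closed" (F).

S1: In symbols: ~((U <-> W) | K) | (U | W)

U <-> W = T <-> T = T
(U <-> W) | K = T | F = T
~((U <-> W) | K) = ~T = F
U | W = T | T = T
~((U <-> W) | K) | (U | W) = F | T = T
So S1 is true.

S2: This is ~(((W nand U) -> ~K) & ~(K -> ~U)).

W nand U = T nand T = F
~K = ~F = T
(W nand U) -> ~K = F -> T = T
~U = ~T = F
K -> ~U = F -> F = T
~(K -> ~U) = ~T = F
((W nand U) -> ~K) & ~(K -> ~U) = T & F = F
~(((W nand U) -> ~K) & ~(K -> ~U)) = ~F = T
Thus S2 is true.

2 of the 2 statements are true.

2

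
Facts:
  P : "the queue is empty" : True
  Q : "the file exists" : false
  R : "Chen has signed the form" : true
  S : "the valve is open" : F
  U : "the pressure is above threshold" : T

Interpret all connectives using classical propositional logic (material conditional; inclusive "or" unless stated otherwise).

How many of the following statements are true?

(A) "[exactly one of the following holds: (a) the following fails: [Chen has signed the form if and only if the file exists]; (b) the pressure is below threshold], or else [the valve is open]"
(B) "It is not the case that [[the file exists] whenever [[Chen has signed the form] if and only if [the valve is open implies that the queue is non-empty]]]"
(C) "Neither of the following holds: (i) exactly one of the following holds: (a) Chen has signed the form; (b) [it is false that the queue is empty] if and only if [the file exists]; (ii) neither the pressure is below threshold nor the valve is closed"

3

(A): Parsed as (¬(R ↔ Q) ⊕ ¬U) ∨ S

R ↔ Q = T ↔ F = F
¬(R ↔ Q) = ¬F = T
¬U = ¬T = F
¬(R ↔ Q) ⊕ ¬U = T ⊕ F = T
(¬(R ↔ Q) ⊕ ¬U) ∨ S = T ∨ F = T
Hence (A) is true.

(B): Formalization: ¬((R ↔ (S → ¬P)) → Q)

¬P = ¬T = F
S → ¬P = F → F = T
R ↔ (S → ¬P) = T ↔ T = T
(R ↔ (S → ¬P)) → Q = T → F = F
¬((R ↔ (S → ¬P)) → Q) = ¬F = T
So (B) is true.

(C): This is (R ⊕ (¬P ↔ Q)) ↓ (¬U ↓ ¬S).

¬P = ¬T = F
¬P ↔ Q = F ↔ F = T
R ⊕ (¬P ↔ Q) = T ⊕ T = F
¬U = ¬T = F
¬S = ¬F = T
¬U ↓ ¬S = F ↓ T = F
(R ⊕ (¬P ↔ Q)) ↓ (¬U ↓ ¬S) = F ↓ F = T
So (C) is true.

True statements: 3 ((A), (B), (C)).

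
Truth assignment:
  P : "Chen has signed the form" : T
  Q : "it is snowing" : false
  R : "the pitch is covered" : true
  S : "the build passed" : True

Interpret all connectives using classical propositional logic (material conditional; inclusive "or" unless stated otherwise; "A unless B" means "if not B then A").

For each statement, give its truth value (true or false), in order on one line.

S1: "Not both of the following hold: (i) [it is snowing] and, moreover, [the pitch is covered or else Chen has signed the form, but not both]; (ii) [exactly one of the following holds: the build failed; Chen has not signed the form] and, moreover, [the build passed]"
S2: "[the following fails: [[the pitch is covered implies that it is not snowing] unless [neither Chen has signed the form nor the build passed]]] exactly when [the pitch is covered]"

S1 True / S2 False

S1: Formalization: (Q & (R xor P)) nand ((~S xor ~P) & S)

R xor P = T xor T = F
Q & (R xor P) = F & F = F
~S = ~T = F
~P = ~T = F
~S xor ~P = F xor F = F
(~S xor ~P) & S = F & T = F
(Q & (R xor P)) nand ((~S xor ~P) & S) = F nand F = T
So S1 is true.

S2: This is ~((R -> ~Q) | (P nor S)) <-> R.

~Q = ~F = T
R -> ~Q = T -> T = T
P nor S = T nor T = F
(R -> ~Q) | (P nor S) = T | F = T
~((R -> ~Q) | (P nor S)) = ~T = F
~((R -> ~Q) | (P nor S)) <-> R = F <-> T = F
Hence S2 is false.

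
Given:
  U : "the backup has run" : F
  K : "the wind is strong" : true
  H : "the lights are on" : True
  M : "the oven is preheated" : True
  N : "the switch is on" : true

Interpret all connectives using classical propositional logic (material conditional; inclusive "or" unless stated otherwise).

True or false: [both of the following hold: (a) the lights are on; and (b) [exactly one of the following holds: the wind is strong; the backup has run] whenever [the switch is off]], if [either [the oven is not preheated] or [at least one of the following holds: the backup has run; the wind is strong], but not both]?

The statement is true.

Values: M=T, U=F, K=T, H=T, N=T.
Formalization: (~M xor (U | K)) -> (H & (~N -> (K xor U)))

~M = ~T = F
U | K = F | T = T
~M xor (U | K) = F xor T = T
~N = ~T = F
K xor U = T xor F = T
~N -> (K xor U) = F -> T = T
H & (~N -> (K xor U)) = T & T = T
(~M xor (U | K)) -> (H & (~N -> (K xor U))) = T -> T = T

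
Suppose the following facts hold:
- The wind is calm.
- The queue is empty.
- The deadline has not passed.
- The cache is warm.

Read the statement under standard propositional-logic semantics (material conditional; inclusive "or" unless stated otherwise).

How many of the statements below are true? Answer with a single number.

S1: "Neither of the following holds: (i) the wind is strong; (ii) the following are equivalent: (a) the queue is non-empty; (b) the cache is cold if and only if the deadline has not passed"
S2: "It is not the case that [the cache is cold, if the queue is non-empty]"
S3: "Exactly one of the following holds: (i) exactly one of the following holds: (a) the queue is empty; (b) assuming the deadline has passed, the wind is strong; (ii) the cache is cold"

0

Let P = "the wind is strong" (F), Q = "the queue is empty" (T), S = "the cache is warm" (T), R = "the deadline has passed" (F).

S1: Formalization: P ↓ (¬Q ↔ (¬S ↔ ¬R))

¬Q = ¬T = F
¬S = ¬T = F
¬R = ¬F = T
¬S ↔ ¬R = F ↔ T = F
¬Q ↔ (¬S ↔ ¬R) = F ↔ F = T
P ↓ (¬Q ↔ (¬S ↔ ¬R)) = F ↓ T = F
Thus S1 is false.

S2: Formalization: ¬(¬Q → ¬S)

¬Q = ¬T = F
¬S = ¬T = F
¬Q → ¬S = F → F = T
¬(¬Q → ¬S) = ¬T = F
Thus S2 is false.

S3: Formalization: (Q ⊕ (R → P)) ⊕ ¬S

R → P = F → F = T
Q ⊕ (R → P) = T ⊕ T = F
¬S = ¬T = F
(Q ⊕ (R → P)) ⊕ ¬S = F ⊕ F = F
So S3 is false.

Count: 0.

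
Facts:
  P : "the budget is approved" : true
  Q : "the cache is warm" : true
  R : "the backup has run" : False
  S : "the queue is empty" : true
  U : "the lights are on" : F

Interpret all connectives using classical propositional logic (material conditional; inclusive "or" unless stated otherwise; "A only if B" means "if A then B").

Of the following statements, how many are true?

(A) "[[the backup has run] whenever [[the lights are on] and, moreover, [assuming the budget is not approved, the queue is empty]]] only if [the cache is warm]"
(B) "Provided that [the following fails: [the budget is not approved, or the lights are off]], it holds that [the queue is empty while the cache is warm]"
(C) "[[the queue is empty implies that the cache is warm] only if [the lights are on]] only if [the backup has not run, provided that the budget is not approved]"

3

(A): Formalization: ((U ∧ (¬P → S)) → R) → Q

¬P = ¬T = F
¬P → S = F → T = T
U ∧ (¬P → S) = F ∧ T = F
(U ∧ (¬P → S)) → R = F → F = T
((U ∧ (¬P → S)) → R) → Q = T → T = T
Hence (A) is true.

(B): Parsed as ¬(¬P ∨ ¬U) → (S ∧ Q)

¬P = ¬T = F
¬U = ¬F = T
¬P ∨ ¬U = F ∨ T = T
¬(¬P ∨ ¬U) = ¬T = F
S ∧ Q = T ∧ T = T
¬(¬P ∨ ¬U) → (S ∧ Q) = F → T = T
Hence (B) is true.

(C): Parsed as ((S → Q) → U) → (¬P → ¬R)

S → Q = T → T = T
(S → Q) → U = T → F = F
¬P = ¬T = F
¬R = ¬F = T
¬P → ¬R = F → T = T
((S → Q) → U) → (¬P → ¬R) = F → T = T
So (C) is true.

Count: 3.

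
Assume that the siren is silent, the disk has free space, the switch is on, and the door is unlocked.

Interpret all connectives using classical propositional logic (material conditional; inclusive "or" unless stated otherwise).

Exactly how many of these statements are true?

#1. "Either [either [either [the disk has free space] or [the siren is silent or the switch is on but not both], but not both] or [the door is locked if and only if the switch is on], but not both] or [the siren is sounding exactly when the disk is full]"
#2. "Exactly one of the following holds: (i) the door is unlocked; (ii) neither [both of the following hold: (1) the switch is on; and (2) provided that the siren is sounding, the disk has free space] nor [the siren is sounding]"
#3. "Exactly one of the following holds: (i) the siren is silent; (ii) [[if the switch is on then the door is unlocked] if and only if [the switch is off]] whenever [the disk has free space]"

3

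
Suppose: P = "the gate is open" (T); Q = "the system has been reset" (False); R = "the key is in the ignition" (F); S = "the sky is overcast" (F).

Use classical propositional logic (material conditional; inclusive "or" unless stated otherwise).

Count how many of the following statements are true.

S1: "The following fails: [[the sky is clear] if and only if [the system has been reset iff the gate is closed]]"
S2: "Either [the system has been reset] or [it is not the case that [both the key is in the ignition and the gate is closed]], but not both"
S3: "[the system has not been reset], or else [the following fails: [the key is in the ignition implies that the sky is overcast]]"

S1: Formalization: not (not S iff (Q iff not P))

not S = not False = True
not P = not True = False
Q iff not P = False iff False = True
not S iff (Q iff not P) = True iff True = True
not (not S iff (Q iff not P)) = not True = False
Hence S1 is false.

S2: This is Q xor not (R and not P).

not P = not True = False
R and not P = False and False = False
not (R and not P) = not False = True
Q xor not (R and not P) = False xor True = True
Hence S2 is true.

S3: In symbols: not Q or not (R -> S)

not Q = not False = True
R -> S = False -> False = True
not (R -> S) = not True = False
not Q or not (R -> S) = True or False = True
Hence S3 is true.

Count: 2.

2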